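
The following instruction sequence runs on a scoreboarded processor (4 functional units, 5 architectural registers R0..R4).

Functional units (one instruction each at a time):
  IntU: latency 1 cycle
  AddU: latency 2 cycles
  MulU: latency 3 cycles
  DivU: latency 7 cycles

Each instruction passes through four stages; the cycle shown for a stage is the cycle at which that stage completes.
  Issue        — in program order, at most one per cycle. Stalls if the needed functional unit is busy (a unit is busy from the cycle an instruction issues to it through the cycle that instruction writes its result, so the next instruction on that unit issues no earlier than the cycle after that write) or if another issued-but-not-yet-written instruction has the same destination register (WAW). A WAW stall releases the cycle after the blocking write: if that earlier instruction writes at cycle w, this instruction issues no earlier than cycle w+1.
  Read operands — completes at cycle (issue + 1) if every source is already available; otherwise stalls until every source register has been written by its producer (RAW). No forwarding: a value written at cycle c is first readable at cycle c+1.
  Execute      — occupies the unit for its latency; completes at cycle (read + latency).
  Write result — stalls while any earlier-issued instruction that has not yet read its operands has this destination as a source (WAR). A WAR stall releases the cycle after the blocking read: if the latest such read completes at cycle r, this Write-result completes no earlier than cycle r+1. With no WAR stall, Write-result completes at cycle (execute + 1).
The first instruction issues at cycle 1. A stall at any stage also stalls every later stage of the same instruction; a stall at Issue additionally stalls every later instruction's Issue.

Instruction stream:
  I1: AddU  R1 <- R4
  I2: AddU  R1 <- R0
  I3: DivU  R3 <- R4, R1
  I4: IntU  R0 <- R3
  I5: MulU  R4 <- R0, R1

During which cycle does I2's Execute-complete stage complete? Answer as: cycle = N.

cycle 1: I1 issues→AddU
cycle 2: I1 reads
cycle 4: I1 exec-done
cycle 5: I1 writes R1
cycle 6: I2 issues→AddU
cycle 7: I2 reads, I3 issues→DivU
cycle 8: I4 issues→IntU
cycle 9: I2 exec-done, I5 issues→MulU
cycle 10: I2 writes R1
cycle 11: I3 reads
cycle 18: I3 exec-done
cycle 19: I3 writes R3
cycle 20: I4 reads
cycle 21: I4 exec-done
cycle 22: I4 writes R0
cycle 23: I5 reads
cycle 26: I5 exec-done
cycle 27: I5 writes R4

cycle = 9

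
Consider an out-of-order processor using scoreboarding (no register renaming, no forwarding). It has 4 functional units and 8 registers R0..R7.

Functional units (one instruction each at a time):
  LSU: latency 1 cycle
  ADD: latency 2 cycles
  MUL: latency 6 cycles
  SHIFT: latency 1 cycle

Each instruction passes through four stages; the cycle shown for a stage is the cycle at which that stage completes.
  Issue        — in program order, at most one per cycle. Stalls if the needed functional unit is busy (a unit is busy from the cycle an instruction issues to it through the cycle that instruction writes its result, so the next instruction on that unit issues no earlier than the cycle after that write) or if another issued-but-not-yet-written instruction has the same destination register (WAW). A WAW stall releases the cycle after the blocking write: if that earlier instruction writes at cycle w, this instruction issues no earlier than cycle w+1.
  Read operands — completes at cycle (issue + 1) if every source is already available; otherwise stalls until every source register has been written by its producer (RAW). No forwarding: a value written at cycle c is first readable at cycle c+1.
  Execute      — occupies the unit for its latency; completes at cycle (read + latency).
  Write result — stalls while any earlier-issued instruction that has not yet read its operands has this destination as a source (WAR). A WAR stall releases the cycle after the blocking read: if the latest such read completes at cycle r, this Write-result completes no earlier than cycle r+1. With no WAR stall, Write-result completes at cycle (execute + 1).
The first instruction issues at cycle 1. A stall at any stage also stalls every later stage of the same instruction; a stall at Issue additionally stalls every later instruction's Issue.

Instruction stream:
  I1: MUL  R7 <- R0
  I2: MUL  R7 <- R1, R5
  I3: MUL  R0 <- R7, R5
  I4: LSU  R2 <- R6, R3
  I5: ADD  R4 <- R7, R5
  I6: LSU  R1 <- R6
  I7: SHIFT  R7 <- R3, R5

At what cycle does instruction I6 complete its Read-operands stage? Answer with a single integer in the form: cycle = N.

I1 -> (1, 2, 8, 9)
I2 -> (10, 11, 17, 18)  // struct: MUL busy until I1 writes@9
I3 -> (19, 20, 26, 27)  // struct: MUL busy until I2 writes@18
I4 -> (20, 21, 22, 23)
I5 -> (21, 22, 24, 25)
I6 -> (24, 25, 26, 27)  // struct: LSU busy until I4 writes@23
I7 -> (25, 26, 27, 28)

cycle = 25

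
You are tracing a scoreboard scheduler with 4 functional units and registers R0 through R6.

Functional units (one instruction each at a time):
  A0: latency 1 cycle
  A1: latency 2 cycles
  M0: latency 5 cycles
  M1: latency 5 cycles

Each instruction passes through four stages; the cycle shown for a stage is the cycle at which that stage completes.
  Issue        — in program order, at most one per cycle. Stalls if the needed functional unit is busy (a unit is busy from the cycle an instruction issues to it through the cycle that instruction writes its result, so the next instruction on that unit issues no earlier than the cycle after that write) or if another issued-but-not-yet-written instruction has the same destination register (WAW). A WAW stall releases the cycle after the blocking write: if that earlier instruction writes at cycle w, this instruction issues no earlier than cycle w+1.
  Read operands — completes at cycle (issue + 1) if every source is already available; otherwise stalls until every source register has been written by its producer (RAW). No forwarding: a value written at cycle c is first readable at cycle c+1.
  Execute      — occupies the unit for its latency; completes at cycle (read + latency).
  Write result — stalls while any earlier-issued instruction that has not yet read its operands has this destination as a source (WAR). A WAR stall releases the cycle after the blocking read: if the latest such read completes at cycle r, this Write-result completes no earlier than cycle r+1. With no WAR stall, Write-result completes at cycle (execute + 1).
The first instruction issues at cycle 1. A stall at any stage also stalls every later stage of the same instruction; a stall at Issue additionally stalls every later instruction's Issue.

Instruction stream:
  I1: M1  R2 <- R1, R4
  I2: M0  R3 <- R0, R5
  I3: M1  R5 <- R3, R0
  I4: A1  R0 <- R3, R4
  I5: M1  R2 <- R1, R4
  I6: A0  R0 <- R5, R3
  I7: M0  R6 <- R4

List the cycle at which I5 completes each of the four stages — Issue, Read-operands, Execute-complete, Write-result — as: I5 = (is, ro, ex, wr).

I5 = (17, 18, 23, 24)

1) issue 1, read 2, done 7, write 8
2) issue 2, read 3, done 8, write 9
3) issue 9, read 10, done 15, write 16  <struct: M1 busy until I1 writes@8>
4) issue 10, read 11, done 13, write 14
5) issue 17, read 18, done 23, write 24  <struct: M1 busy until I3 writes@16>
6) issue 18, read 19, done 20, write 21
7) issue 19, read 20, done 25, write 26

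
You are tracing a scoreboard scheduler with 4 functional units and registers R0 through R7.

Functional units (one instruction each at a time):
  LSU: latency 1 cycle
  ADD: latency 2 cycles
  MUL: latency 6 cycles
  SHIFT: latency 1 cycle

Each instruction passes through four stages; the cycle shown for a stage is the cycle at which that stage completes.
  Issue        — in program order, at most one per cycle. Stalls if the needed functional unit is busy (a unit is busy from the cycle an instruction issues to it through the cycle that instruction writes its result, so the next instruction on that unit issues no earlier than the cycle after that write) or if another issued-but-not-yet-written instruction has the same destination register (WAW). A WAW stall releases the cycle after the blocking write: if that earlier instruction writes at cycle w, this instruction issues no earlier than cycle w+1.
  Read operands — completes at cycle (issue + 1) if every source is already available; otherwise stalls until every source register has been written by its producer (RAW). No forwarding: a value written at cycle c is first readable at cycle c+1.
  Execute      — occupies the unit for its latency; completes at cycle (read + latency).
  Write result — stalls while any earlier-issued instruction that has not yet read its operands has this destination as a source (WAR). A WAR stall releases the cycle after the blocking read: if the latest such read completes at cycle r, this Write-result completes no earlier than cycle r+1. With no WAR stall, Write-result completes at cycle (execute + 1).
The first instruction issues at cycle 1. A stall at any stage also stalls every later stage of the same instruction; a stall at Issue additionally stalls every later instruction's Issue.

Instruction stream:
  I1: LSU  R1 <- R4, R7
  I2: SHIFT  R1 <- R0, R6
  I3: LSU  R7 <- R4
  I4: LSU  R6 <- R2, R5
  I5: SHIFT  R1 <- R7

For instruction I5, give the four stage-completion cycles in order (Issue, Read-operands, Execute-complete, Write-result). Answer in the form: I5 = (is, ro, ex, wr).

I5 = (11, 12, 13, 14)

1) issue 1, read 2, done 3, write 4
2) issue 5, read 6, done 7, write 8  <WAW R1: wait I1 write@4>
3) issue 6, read 7, done 8, write 9
4) issue 10, read 11, done 12, write 13  <struct: LSU busy until I3 writes@9>
5) issue 11, read 12, done 13, write 14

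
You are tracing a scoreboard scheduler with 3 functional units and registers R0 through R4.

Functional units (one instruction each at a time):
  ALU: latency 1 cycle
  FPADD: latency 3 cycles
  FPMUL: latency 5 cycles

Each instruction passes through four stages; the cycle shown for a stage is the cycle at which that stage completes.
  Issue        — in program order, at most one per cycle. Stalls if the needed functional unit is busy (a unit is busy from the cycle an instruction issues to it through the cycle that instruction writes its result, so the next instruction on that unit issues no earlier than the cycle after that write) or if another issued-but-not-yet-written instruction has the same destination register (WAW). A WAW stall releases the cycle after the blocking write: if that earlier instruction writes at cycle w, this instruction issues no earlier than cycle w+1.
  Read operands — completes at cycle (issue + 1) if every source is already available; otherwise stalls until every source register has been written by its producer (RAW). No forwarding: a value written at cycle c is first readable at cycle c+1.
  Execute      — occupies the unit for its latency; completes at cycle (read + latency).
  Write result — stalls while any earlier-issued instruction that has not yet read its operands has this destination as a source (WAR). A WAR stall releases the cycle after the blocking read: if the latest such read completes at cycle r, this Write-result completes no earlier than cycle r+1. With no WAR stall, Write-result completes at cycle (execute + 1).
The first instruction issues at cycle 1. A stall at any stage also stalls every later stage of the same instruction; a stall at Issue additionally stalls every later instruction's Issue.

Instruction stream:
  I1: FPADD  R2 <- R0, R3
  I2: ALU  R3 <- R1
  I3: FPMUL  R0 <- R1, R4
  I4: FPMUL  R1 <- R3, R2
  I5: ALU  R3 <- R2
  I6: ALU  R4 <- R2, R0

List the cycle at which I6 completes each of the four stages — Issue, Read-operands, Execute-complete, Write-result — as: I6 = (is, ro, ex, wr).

I6 = (16, 17, 18, 19)

  I1 | 1 | 2 | 5 | 6
  I2 | 2 | 3 | 4 | 5
  I3 | 3 | 4 | 9 | 10
  I4 | 11 | 12 | 17 | 18   struct: FPMUL busy until I3 writes@10
  I5 | 12 | 13 | 14 | 15
  I6 | 16 | 17 | 18 | 19   struct: ALU busy until I5 writes@15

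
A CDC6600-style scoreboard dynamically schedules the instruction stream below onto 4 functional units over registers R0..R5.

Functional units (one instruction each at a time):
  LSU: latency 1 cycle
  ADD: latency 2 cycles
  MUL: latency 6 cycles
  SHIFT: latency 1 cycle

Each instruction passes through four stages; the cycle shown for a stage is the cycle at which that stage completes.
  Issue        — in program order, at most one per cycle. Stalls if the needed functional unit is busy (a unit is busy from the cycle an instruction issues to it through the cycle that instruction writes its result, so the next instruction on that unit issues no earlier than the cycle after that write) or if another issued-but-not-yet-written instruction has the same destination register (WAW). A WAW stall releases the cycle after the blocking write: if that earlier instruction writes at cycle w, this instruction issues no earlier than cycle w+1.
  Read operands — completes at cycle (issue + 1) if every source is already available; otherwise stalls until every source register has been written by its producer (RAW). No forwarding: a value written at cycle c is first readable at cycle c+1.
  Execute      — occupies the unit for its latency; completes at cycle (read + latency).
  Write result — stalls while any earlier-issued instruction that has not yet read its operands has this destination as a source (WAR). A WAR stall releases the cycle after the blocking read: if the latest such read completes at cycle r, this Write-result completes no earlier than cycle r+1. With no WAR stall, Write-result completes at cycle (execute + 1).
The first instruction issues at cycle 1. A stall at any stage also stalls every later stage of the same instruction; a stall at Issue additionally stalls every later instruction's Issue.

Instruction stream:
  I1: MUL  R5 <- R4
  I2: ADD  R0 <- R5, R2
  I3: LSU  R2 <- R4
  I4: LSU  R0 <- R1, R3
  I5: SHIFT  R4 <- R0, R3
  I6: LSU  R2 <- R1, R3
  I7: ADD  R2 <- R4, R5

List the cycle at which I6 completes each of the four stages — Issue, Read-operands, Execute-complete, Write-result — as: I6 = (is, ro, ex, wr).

I6 = (18, 19, 20, 21)

[1] I1 dispatched to MUL
[2] I1 operands ready, I2 dispatched to ADD
[3] I3 dispatched to LSU
[4] I3 operands ready
[5] I3 complete
[8] I1 complete
[9] R5←I1
[10] I2 operands ready
[11] R2←I3
[12] I2 complete
[13] R0←I2
[14] I4 dispatched to LSU
[15] I4 operands ready, I5 dispatched to SHIFT
[16] I4 complete
[17] R0←I4
[18] I5 operands ready, I6 dispatched to LSU
[19] I5 complete, I6 operands ready
[20] R4←I5, I6 complete
[21] R2←I6
[22] I7 dispatched to ADD
[23] I7 operands ready
[25] I7 complete
[26] R2←I7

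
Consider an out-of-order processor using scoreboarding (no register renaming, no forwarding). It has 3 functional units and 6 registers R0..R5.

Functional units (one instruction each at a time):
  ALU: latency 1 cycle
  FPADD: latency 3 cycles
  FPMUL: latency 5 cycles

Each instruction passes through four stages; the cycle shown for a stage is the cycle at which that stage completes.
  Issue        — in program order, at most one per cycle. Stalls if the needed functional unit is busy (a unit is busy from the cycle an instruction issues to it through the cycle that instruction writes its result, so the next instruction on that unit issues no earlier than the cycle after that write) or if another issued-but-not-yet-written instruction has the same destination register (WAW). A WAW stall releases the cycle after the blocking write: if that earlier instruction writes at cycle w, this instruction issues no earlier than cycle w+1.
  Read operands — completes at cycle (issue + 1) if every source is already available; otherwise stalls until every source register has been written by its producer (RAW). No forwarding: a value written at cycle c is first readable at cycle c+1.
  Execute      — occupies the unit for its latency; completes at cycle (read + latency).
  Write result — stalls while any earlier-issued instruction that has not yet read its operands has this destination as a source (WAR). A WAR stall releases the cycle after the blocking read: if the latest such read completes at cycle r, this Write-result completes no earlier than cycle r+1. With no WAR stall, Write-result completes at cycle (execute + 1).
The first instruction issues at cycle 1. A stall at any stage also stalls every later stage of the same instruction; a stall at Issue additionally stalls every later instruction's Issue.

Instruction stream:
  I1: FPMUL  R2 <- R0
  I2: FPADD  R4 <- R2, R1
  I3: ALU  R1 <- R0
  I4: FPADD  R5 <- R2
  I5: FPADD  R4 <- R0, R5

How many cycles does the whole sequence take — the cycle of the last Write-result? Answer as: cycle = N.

I1 -> (1, 2, 7, 8)
I2 -> (2, 9, 12, 13)  // RAW R2: wait I1 write@8
I3 -> (3, 4, 5, 10)  // WAR R1: wait I2 read@9
I4 -> (14, 15, 18, 19)  // struct: FPADD busy until I2 writes@13
I5 -> (20, 21, 24, 25)  // struct: FPADD busy until I4 writes@19

cycle = 25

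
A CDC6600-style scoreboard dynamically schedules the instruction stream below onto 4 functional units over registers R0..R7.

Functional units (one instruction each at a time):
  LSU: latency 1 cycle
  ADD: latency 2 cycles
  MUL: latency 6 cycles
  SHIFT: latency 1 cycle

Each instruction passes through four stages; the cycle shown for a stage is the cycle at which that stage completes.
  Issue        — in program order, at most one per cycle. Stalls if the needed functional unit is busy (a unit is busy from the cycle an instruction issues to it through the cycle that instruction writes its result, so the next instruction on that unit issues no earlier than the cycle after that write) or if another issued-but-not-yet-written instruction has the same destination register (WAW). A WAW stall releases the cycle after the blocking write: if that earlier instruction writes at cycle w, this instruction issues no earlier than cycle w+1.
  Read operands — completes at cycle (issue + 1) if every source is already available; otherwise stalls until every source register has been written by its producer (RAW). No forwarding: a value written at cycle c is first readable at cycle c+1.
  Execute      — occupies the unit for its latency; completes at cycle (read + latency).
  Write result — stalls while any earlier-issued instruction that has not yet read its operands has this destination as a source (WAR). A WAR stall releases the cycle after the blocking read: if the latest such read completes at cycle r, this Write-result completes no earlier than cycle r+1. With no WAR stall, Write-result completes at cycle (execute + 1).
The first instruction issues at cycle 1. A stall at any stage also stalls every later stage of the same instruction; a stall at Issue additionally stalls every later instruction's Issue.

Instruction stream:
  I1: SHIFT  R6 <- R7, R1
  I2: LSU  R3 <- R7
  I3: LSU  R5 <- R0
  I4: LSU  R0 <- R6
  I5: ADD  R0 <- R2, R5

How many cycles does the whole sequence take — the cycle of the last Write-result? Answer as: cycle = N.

cycle = 18

I1 -> (1, 2, 3, 4)
I2 -> (2, 3, 4, 5)
I3 -> (6, 7, 8, 9)  // struct: LSU busy until I2 writes@5
I4 -> (10, 11, 12, 13)  // struct: LSU busy until I3 writes@9
I5 -> (14, 15, 17, 18)  // WAW R0: wait I4 write@13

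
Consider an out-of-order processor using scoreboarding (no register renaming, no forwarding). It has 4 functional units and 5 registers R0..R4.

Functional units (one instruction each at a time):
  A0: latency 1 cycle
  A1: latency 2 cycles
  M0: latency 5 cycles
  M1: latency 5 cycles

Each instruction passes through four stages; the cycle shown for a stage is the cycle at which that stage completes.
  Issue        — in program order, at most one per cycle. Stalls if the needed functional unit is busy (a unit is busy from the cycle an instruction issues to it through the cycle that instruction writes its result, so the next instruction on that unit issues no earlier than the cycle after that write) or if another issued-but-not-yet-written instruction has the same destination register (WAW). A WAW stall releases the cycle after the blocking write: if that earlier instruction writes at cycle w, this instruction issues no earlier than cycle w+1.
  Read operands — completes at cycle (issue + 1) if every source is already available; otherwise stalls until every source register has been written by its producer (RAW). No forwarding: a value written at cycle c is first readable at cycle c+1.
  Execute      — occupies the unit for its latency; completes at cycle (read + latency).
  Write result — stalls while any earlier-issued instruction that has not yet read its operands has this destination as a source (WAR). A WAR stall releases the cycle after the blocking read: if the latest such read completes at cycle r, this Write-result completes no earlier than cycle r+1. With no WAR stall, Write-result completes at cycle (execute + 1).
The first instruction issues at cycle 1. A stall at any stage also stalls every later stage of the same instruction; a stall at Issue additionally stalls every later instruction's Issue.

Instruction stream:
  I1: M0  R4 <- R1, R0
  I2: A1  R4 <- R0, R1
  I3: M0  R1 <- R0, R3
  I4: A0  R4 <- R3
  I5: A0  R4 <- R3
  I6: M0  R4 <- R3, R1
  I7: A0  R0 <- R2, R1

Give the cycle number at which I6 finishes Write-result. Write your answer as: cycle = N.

cycle = 29

cycle 1: I1 issues→M0
cycle 2: I1 reads
cycle 7: I1 exec-done
cycle 8: I1 writes R4
cycle 9: I2 issues→A1
cycle 10: I2 reads, I3 issues→M0
cycle 11: I3 reads
cycle 12: I2 exec-done
cycle 13: I2 writes R4
cycle 14: I4 issues→A0
cycle 15: I4 reads
cycle 16: I3 exec-done, I4 exec-done
cycle 17: I3 writes R1, I4 writes R4
cycle 18: I5 issues→A0
cycle 19: I5 reads
cycle 20: I5 exec-done
cycle 21: I5 writes R4
cycle 22: I6 issues→M0
cycle 23: I6 reads, I7 issues→A0
cycle 24: I7 reads
cycle 25: I7 exec-done
cycle 26: I7 writes R0
cycle 28: I6 exec-done
cycle 29: I6 writes R4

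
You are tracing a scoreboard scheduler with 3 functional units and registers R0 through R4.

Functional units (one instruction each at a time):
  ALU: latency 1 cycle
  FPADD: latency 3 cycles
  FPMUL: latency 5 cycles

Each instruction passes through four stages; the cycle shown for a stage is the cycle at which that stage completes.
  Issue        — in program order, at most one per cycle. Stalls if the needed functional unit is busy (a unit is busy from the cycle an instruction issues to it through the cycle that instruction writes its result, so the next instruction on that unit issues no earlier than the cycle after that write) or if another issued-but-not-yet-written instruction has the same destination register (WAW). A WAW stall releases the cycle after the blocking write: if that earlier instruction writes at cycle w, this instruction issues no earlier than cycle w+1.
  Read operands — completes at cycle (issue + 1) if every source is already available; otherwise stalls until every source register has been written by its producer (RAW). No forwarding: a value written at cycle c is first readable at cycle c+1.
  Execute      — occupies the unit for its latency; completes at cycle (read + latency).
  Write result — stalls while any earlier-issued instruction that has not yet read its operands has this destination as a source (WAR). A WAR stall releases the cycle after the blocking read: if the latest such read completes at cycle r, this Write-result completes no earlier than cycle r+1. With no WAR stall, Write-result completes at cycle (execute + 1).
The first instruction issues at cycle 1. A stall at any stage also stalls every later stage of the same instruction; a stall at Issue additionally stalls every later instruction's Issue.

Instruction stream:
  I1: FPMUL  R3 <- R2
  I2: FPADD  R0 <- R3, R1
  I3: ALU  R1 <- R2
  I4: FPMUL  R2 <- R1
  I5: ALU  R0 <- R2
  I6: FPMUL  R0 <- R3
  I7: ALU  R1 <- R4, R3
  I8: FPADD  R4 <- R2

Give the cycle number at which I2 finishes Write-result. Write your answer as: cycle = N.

cycle = 13

  I1 | 1 | 2 | 7 | 8
  I2 | 2 | 9 | 12 | 13   RAW R3: wait I1 write@8
  I3 | 3 | 4 | 5 | 10   WAR R1: wait I2 read@9
  I4 | 9 | 11 | 16 | 17   struct: FPMUL busy until I1 writes@8 · RAW R1: wait I3 write@10
  I5 | 14 | 18 | 19 | 20   WAW R0: wait I2 write@13 · RAW R2: wait I4 write@17
  I6 | 21 | 22 | 27 | 28   WAW R0: wait I5 write@20
  I7 | 22 | 23 | 24 | 25
  I8 | 23 | 24 | 27 | 28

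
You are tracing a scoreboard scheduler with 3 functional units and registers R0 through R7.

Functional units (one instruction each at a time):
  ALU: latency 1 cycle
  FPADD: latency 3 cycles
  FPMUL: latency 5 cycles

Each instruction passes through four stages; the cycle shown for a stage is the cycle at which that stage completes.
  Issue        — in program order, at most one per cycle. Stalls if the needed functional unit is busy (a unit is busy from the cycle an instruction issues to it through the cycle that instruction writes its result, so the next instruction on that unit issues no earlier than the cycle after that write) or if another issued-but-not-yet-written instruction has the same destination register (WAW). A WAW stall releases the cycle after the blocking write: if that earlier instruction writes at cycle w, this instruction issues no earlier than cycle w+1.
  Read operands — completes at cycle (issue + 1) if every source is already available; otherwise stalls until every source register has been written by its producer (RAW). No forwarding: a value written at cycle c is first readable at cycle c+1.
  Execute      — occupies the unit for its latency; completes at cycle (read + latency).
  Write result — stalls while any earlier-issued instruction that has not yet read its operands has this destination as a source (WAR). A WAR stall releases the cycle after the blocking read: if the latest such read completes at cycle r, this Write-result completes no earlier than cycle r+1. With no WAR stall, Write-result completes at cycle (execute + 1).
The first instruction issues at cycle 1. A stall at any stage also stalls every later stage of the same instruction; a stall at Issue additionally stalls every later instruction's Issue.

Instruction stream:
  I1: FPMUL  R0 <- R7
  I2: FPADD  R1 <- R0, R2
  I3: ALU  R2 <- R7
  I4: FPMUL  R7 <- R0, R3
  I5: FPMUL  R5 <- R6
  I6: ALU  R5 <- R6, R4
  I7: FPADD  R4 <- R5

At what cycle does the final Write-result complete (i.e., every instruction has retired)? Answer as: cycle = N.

  I1 | 1 | 2 | 7 | 8
  I2 | 2 | 9 | 12 | 13   RAW R0: wait I1 write@8
  I3 | 3 | 4 | 5 | 10   WAR R2: wait I2 read@9
  I4 | 9 | 10 | 15 | 16   struct: FPMUL busy until I1 writes@8
  I5 | 17 | 18 | 23 | 24   struct: FPMUL busy until I4 writes@16
  I6 | 25 | 26 | 27 | 28   WAW R5: wait I5 write@24
  I7 | 26 | 29 | 32 | 33   RAW R5: wait I6 write@28

cycle = 33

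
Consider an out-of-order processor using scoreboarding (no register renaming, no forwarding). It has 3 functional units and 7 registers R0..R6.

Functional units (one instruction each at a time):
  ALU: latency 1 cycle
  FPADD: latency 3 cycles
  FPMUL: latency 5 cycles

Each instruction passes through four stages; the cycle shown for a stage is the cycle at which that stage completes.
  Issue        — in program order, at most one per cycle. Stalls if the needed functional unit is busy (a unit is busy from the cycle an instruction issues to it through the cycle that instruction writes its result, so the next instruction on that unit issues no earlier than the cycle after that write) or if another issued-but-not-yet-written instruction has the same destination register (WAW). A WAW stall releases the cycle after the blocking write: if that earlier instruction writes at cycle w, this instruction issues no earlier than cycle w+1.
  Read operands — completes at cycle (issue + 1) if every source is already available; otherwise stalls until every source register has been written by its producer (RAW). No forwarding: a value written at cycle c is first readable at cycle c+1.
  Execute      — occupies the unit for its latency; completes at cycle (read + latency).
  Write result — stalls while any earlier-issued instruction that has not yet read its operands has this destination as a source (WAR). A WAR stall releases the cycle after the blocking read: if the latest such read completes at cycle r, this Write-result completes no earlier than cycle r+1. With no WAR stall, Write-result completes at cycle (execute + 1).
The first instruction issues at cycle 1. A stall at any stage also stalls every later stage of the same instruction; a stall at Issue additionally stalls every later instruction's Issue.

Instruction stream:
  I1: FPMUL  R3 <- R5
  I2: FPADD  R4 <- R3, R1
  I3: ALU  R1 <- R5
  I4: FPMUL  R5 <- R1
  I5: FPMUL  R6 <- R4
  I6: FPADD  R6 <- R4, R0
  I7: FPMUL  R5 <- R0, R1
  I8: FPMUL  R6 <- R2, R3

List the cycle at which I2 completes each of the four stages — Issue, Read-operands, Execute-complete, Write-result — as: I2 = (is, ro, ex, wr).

I2 = (2, 9, 12, 13)

[1] issue I1 (FPMUL)
[2] I1 read-ops, issue I2 (FPADD)
[3] issue I3 (ALU)
[4] I3 read-ops
[5] I3 finished on ALU
[7] I1 finished on FPMUL
[8] I1→R3
[9] I2 read-ops, issue I4 (FPMUL)
[10] I3→R1
[11] I4 read-ops
[12] I2 finished on FPADD
[13] I2→R4
[16] I4 finished on FPMUL
[17] I4→R5
[18] issue I5 (FPMUL)
[19] I5 read-ops
[24] I5 finished on FPMUL
[25] I5→R6
[26] issue I6 (FPADD)
[27] I6 read-ops, issue I7 (FPMUL)
[28] I7 read-ops
[30] I6 finished on FPADD
[31] I6→R6
[33] I7 finished on FPMUL
[34] I7→R5
[35] issue I8 (FPMUL)
[36] I8 read-ops
[41] I8 finished on FPMUL
[42] I8→R6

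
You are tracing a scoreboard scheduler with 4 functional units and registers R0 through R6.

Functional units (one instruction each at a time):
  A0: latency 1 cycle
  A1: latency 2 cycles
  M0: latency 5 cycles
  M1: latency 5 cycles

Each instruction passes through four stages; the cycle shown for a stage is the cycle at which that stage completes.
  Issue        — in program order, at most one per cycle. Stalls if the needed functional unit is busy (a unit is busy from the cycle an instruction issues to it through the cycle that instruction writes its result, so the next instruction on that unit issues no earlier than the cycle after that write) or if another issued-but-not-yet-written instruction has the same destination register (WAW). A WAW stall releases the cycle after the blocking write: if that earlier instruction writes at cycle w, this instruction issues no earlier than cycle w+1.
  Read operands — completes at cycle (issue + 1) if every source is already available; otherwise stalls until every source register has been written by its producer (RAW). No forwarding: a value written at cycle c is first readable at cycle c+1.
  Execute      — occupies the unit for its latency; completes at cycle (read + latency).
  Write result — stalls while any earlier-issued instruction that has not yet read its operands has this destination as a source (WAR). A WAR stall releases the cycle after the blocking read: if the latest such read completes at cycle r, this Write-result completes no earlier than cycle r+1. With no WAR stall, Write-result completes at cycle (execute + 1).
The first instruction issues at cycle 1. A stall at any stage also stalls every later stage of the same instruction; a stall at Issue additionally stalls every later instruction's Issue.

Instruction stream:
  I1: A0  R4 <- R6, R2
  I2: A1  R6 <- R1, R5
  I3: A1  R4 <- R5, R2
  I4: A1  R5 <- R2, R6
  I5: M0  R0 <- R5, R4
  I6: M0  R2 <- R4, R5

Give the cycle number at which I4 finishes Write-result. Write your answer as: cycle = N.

cycle = 16

t=1  I1 dispatched to A0
t=2  I1 operands ready, I2 dispatched to A1
t=3  I1 complete, I2 operands ready
t=4  R4←I1
t=5  I2 complete
t=6  R6←I2
t=7  I3 dispatched to A1
t=8  I3 operands ready
t=10  I3 complete
t=11  R4←I3
t=12  I4 dispatched to A1
t=13  I4 operands ready, I5 dispatched to M0
t=15  I4 complete
t=16  R5←I4
t=17  I5 operands ready
t=22  I5 complete
t=23  R0←I5
t=24  I6 dispatched to M0
t=25  I6 operands ready
t=30  I6 complete
t=31  R2←I6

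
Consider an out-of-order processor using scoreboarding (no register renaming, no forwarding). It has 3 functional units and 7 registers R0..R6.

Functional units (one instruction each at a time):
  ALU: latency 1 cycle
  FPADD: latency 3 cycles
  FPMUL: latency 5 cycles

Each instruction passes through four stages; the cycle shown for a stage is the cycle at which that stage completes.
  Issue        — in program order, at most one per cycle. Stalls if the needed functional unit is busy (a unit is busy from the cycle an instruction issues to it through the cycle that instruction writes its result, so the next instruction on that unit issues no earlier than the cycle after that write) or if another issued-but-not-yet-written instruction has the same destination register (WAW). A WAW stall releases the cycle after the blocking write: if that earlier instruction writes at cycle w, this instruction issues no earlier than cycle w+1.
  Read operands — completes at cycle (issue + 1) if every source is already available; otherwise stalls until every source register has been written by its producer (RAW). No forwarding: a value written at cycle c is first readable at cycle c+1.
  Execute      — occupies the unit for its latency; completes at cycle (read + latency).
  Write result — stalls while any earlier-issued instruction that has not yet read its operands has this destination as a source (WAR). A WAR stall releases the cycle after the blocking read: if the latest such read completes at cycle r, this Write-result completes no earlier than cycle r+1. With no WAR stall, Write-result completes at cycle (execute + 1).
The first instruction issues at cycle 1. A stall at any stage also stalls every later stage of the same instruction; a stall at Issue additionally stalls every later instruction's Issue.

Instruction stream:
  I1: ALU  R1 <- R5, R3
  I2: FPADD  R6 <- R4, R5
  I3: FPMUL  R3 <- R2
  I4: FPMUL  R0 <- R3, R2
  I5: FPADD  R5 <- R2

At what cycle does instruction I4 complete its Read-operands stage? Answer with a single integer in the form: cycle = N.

1) issue 1, read 2, done 3, write 4
2) issue 2, read 3, done 6, write 7
3) issue 3, read 4, done 9, write 10
4) issue 11, read 12, done 17, write 18  <struct: FPMUL busy until I3 writes@10>
5) issue 12, read 13, done 16, write 17

cycle = 12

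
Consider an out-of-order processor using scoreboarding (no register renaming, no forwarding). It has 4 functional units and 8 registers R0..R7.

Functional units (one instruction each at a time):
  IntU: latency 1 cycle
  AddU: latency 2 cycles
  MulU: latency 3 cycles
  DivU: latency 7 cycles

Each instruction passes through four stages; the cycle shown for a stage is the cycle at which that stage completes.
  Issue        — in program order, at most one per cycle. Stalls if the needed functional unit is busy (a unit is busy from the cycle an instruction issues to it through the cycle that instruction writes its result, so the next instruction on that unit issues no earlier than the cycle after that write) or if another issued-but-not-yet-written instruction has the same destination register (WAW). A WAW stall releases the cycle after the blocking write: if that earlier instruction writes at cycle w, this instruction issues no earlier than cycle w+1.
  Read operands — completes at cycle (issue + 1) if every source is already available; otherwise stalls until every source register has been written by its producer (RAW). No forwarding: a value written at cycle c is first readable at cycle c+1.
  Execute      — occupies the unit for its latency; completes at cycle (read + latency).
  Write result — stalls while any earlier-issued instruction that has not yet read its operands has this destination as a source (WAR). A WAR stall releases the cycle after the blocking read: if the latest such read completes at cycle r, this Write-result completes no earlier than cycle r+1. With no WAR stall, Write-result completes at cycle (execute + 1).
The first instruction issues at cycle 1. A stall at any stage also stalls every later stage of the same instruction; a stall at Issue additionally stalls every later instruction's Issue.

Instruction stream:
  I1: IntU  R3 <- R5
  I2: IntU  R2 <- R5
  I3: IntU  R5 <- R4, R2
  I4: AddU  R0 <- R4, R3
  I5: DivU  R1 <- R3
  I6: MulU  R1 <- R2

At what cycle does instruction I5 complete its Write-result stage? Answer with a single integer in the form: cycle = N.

[1] I1 dispatched to IntU
[2] I1 operands ready
[3] I1 complete
[4] R3←I1
[5] I2 dispatched to IntU
[6] I2 operands ready
[7] I2 complete
[8] R2←I2
[9] I3 dispatched to IntU
[10] I3 operands ready · I4 dispatched to AddU
[11] I3 complete · I4 operands ready · I5 dispatched to DivU
[12] R5←I3 · I5 operands ready
[13] I4 complete
[14] R0←I4
[19] I5 complete
[20] R1←I5
[21] I6 dispatched to MulU
[22] I6 operands ready
[25] I6 complete
[26] R1←I6

cycle = 20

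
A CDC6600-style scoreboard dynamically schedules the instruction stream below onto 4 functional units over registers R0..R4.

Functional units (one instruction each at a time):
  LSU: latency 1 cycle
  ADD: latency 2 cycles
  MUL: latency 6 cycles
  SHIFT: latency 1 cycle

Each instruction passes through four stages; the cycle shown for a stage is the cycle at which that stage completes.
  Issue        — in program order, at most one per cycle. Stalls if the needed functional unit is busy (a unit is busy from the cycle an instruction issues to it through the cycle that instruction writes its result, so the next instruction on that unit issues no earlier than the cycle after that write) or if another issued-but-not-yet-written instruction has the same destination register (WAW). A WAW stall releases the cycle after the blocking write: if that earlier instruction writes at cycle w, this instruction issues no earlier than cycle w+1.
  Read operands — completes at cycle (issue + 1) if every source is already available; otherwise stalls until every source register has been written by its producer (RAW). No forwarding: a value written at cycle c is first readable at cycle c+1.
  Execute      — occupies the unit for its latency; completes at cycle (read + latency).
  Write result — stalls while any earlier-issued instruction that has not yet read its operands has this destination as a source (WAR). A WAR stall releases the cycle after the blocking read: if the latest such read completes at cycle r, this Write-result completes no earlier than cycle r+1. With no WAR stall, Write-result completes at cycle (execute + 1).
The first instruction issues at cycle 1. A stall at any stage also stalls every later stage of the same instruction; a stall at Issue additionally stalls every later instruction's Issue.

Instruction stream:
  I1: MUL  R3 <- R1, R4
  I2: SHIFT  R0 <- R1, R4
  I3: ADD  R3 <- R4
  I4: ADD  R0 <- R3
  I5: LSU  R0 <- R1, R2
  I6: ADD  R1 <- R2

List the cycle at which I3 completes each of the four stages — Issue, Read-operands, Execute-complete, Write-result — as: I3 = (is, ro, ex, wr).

I3 = (10, 11, 13, 14)

I1  is:1  ro:2  ex:8  wr:9
I2  is:2  ro:3  ex:4  wr:5
I3  is:10  ro:11  ex:13  wr:14  — WAW R3: wait I1 write@9
I4  is:15  ro:16  ex:18  wr:19  — struct: ADD busy until I3 writes@14
I5  is:20  ro:21  ex:22  wr:23  — WAW R0: wait I4 write@19
I6  is:21  ro:22  ex:24  wr:25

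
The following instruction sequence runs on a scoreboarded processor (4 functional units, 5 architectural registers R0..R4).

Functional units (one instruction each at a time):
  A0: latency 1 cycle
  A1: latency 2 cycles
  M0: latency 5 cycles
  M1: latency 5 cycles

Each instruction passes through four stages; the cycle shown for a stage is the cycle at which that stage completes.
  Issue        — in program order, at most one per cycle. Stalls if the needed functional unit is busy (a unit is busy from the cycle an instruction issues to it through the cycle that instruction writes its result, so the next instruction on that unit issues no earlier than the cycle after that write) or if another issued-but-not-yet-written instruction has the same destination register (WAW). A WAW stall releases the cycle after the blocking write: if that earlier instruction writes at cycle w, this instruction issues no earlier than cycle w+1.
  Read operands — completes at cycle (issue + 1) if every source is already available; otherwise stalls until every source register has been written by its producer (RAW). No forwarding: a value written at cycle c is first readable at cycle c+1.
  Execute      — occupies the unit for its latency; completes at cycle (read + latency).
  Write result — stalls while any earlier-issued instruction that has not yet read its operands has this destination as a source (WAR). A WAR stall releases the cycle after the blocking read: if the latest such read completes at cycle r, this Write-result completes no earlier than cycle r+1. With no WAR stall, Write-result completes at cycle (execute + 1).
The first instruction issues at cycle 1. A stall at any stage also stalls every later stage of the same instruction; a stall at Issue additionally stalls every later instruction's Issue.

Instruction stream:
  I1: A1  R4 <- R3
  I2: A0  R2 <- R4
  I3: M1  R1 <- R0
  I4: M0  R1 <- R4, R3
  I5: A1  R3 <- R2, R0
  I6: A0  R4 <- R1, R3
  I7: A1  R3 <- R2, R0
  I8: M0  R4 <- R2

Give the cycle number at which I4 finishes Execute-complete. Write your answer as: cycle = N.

c1: I1 dispatched to A1
c2: I1 operands ready | I2 dispatched to A0
c3: I3 dispatched to M1
c4: I1 complete | I3 operands ready
c5: R4←I1
c6: I2 operands ready
c7: I2 complete
c8: R2←I2
c9: I3 complete
c10: R1←I3
c11: I4 dispatched to M0
c12: I4 operands ready | I5 dispatched to A1
c13: I5 operands ready | I6 dispatched to A0
c15: I5 complete
c16: R3←I5
c17: I4 complete | I7 dispatched to A1
c18: R1←I4 | I7 operands ready
c19: I6 operands ready
c20: I6 complete | I7 complete
c21: R4←I6 | R3←I7
c22: I8 dispatched to M0
c23: I8 operands ready
c28: I8 complete
c29: R4←I8

cycle = 17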